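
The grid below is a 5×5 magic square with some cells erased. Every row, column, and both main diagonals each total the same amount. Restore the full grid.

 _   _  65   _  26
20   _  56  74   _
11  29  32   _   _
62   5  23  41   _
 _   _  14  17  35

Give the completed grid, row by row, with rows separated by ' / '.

Column 3 is already complete: 65 + 56 + 32 + 23 + 14 = 190, so that is the magic constant.
The remaining cell in row 4 is (4,5) = 190 − 131 = 59.
Anti-diagonal must total 190; the given cells sum to 137, so (5,1) = 53.
Row 5: 53 + 14 + 17 + 35 + ? = 190, so (5,2) = 71.
The remaining cell in column 1 is (1,1) = 190 − 146 = 44.
Main diagonal must total 190; the given cells sum to 152, so (2,2) = 38.
Row 2 must total 190; the given cells sum to 188, so (2,5) = 2.
Using column 2: 38 + 29 + 5 + 71 + ? → (1,2) = 190 − 143 = 47.
Column 5 must total 190; the given cells sum to 122, so (3,5) = 68.
Row 1 must total 190; the given cells sum to 182, so (1,4) = 8.
Row 3: 11 + 29 + 32 + 68 + ? = 190, so (3,4) = 50.

44 47 65 8 26 / 20 38 56 74 2 / 11 29 32 50 68 / 62 5 23 41 59 / 53 71 14 17 35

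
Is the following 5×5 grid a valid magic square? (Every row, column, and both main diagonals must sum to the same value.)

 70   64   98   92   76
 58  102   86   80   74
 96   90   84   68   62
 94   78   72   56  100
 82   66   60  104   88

Row 1: 70 + 64 + 98 + 92 + 76 = 400.
Row 2: 58 + 102 + 86 + 80 + 74 = 400.
Row 3: 96 + 90 + 84 + 68 + 62 = 400.
Row 4: 94 + 78 + 72 + 56 + 100 = 400.
Row 5: 82 + 66 + 60 + 104 + 88 = 400.
Column 1: 70 + 58 + 96 + 94 + 82 = 400.
Column 2: 64 + 102 + 90 + 78 + 66 = 400.
Column 3: 98 + 86 + 84 + 72 + 60 = 400.
Column 4: 92 + 80 + 68 + 56 + 104 = 400.
Column 5: 76 + 74 + 62 + 100 + 88 = 400.
Main diagonal: 70 + 102 + 84 + 56 + 88 = 400.
Anti-diagonal: 76 + 80 + 84 + 78 + 82 = 400.
All lines sum to 400.

Yes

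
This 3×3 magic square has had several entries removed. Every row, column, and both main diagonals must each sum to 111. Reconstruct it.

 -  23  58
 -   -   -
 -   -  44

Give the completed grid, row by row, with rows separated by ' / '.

30 23 58 / 65 37 9 / 16 51 44

Row 1: 23 + 58 + ? = 111, so (1,1) = 30.
Column 3 needs 111; the known cells sum to 102, so (2,3) = 9.
The remaining cell in main diagonal is (2,2) = 111 − 74 = 37.
From anti-diagonal, 111 − (58 + 37) gives (3,1) = 16.
Row 2 must total 111; the given cells sum to 46, so (2,1) = 65.
From row 3, 111 − (16 + 44) gives (3,2) = 51.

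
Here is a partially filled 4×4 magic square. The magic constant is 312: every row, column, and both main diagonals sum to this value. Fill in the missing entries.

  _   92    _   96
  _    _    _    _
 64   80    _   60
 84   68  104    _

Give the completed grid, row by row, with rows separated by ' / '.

From row 3, 312 − (64 + 80 + 60) gives (3,3) = 108.
Using row 4: 84 + 68 + 104 + ? → (4,4) = 312 − 256 = 56.
The remaining cell in column 2 is (2,2) = 312 − 240 = 72.
Column 4: 96 + 60 + 56 + ? = 312, so (2,4) = 100.
The remaining cell in main diagonal is (1,1) = 312 − 236 = 76.
The remaining cell in anti-diagonal is (2,3) = 312 − 260 = 52.
The remaining cell in row 1 is (1,3) = 312 − 264 = 48.
The remaining cell in row 2 is (2,1) = 312 − 224 = 88.

76 92 48 96 / 88 72 52 100 / 64 80 108 60 / 84 68 104 56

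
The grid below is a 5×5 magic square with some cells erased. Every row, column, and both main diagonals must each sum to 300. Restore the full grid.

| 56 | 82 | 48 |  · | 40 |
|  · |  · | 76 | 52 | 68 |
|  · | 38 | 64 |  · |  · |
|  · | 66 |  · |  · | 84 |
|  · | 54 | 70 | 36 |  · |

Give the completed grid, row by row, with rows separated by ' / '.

Using row 1: 56 + 82 + 48 + 40 + ? → (1,4) = 300 − 226 = 74.
Column 2: 82 + 38 + 66 + 54 + ? = 300, so (2,2) = 60.
Column 3: 48 + 76 + 64 + 70 + ? = 300, so (4,3) = 42.
Anti-diagonal: 40 + 52 + 64 + 66 + ? = 300, so (5,1) = 78.
From row 2, 300 − (60 + 76 + 52 + 68) gives (2,1) = 44.
Row 5 must total 300; the given cells sum to 238, so (5,5) = 62.
The remaining cell in column 5 is (3,5) = 300 − 254 = 46.
From main diagonal, 300 − (56 + 60 + 64 + 62) gives (4,4) = 58.
Row 4: 66 + 42 + 58 + 84 + ? = 300, so (4,1) = 50.
Column 1 must total 300; the given cells sum to 228, so (3,1) = 72.
Column 4: 74 + 52 + 58 + 36 + ? = 300, so (3,4) = 80.

56 82 48 74 40 / 44 60 76 52 68 / 72 38 64 80 46 / 50 66 42 58 84 / 78 54 70 36 62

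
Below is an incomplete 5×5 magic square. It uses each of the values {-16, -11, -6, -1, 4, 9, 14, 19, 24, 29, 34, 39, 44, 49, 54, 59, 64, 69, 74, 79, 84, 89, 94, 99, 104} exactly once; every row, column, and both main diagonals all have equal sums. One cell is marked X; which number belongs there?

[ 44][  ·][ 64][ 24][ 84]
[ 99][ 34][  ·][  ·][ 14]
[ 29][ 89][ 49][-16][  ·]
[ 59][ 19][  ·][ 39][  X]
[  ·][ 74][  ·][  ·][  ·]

The 25 entries sum to 1100, so each line sums to 1100/5 = 220.
Using row 1: 44 + 64 + 24 + 84 + ? → (1,2) = 220 − 216 = 4.
From row 3, 220 − (29 + 89 + 49 + (-16)) gives (3,5) = 69.
Column 1 needs 220; the known cells sum to 231, so (5,1) = -11.
From main diagonal, 220 − (44 + 34 + 49 + 39) gives (5,5) = 54.
Anti-diagonal: 84 + 49 + 19 + (-11) + ? = 220, so (2,4) = 79.
The remaining cell in row 2 is (2,3) = 220 − 226 = -6.
The remaining cell in column 4 is (5,4) = 220 − 126 = 94.
The remaining cell in column 5 is (4,5) = 220 − 221 = -1.

-1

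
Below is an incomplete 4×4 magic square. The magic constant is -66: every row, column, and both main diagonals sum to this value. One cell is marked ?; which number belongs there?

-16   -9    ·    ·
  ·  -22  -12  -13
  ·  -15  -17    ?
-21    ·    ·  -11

-24

Row 2 needs -66; the known cells sum to -47, so (2,1) = -19.
Column 1 needs -66; the known cells sum to -56, so (3,1) = -10.
Column 2 must total -66; the given cells sum to -46, so (4,2) = -20.
Anti-diagonal must total -66; the given cells sum to -48, so (1,4) = -18.
Row 1 needs -66; the known cells sum to -43, so (1,3) = -23.
Using row 3: -10 + (-15) + (-17) + ? → (3,4) = -66 − (-42) = -24.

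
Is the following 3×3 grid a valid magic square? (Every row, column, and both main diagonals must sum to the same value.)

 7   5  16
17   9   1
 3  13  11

Row 1: 7 + 5 + 16 = 28.
Row 2: 17 + 9 + 1 = 27.
Row 3: 3 + 13 + 11 = 27.
Column 1: 7 + 17 + 3 = 27.
Column 2: 5 + 9 + 13 = 27.
Column 3: 16 + 1 + 11 = 28.
Main diagonal: 7 + 9 + 11 = 27.
Anti-diagonal: 16 + 9 + 3 = 28.

No — row 2 sums to 27 but column 3 sums to 28.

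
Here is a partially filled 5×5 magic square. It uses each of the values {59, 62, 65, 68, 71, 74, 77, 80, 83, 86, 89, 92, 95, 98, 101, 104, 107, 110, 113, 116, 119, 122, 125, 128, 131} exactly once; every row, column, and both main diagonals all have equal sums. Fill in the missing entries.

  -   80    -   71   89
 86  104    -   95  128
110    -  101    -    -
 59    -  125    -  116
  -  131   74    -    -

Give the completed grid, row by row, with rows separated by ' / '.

122 80 113 71 89 / 86 104 62 95 128 / 110 68 101 119 77 / 59 92 125 83 116 / 98 131 74 107 65

The 25 entries sum to 2375, so each line sums to 2375/5 = 475.
Row 2 must total 475; the given cells sum to 413, so (2,3) = 62.
Column 3 needs 475; the known cells sum to 362, so (1,3) = 113.
Row 1 needs 475; the known cells sum to 353, so (1,1) = 122.
Column 1 must total 475; the given cells sum to 377, so (5,1) = 98.
From anti-diagonal, 475 − (89 + 95 + 101 + 98) gives (4,2) = 92.
The remaining cell in row 4 is (4,4) = 475 − 392 = 83.
Column 2 must total 475; the given cells sum to 407, so (3,2) = 68.
Main diagonal: 122 + 104 + 101 + 83 + ? = 475, so (5,5) = 65.
The remaining cell in row 5 is (5,4) = 475 − 368 = 107.
Column 4: 71 + 95 + 83 + 107 + ? = 475, so (3,4) = 119.
Column 5: 89 + 128 + 116 + 65 + ? = 475, so (3,5) = 77.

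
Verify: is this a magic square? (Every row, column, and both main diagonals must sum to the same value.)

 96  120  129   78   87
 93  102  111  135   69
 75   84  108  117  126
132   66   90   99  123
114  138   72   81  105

Row 1: 96 + 120 + 129 + 78 + 87 = 510.
Row 2: 93 + 102 + 111 + 135 + 69 = 510.
Row 3: 75 + 84 + 108 + 117 + 126 = 510.
Row 4: 132 + 66 + 90 + 99 + 123 = 510.
Row 5: 114 + 138 + 72 + 81 + 105 = 510.
Column 1: 96 + 93 + 75 + 132 + 114 = 510.
Column 2: 120 + 102 + 84 + 66 + 138 = 510.
Column 3: 129 + 111 + 108 + 90 + 72 = 510.
Column 4: 78 + 135 + 117 + 99 + 81 = 510.
Column 5: 87 + 69 + 126 + 123 + 105 = 510.
Main diagonal: 96 + 102 + 108 + 99 + 105 = 510.
Anti-diagonal: 87 + 135 + 108 + 66 + 114 = 510.
All lines sum to 510.

Yes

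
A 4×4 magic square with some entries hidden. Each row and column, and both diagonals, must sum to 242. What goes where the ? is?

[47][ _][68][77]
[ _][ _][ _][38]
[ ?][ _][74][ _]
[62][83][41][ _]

Row 1 needs 242; the known cells sum to 192, so (1,2) = 50.
Row 4 must total 242; the given cells sum to 186, so (4,4) = 56.
Column 3 must total 242; the given cells sum to 183, so (2,3) = 59.
The remaining cell in column 4 is (3,4) = 242 − 171 = 71.
Main diagonal must total 242; the given cells sum to 177, so (2,2) = 65.
Anti-diagonal must total 242; the given cells sum to 198, so (3,2) = 44.
The remaining cell in row 2 is (2,1) = 242 − 162 = 80.
Row 3 needs 242; the known cells sum to 189, so (3,1) = 53.

53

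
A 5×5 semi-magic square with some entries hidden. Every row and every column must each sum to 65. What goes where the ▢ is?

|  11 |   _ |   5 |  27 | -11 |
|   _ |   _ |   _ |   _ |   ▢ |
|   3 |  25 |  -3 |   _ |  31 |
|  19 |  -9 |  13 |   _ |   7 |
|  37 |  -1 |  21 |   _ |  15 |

Row 1: 11 + 5 + 27 + (-11) + ? = 65, so (1,2) = 33.
The remaining cell in row 3 is (3,4) = 65 − 56 = 9.
Using row 4: 19 + (-9) + 13 + 7 + ? → (4,4) = 65 − 30 = 35.
Row 5 needs 65; the known cells sum to 72, so (5,4) = -7.
Column 1 must total 65; the given cells sum to 70, so (2,1) = -5.
The remaining cell in column 2 is (2,2) = 65 − 48 = 17.
From column 3, 65 − (5 + (-3) + 13 + 21) gives (2,3) = 29.
Column 4 needs 65; the known cells sum to 64, so (2,4) = 1.
Column 5 needs 65; the known cells sum to 42, so (2,5) = 23.

23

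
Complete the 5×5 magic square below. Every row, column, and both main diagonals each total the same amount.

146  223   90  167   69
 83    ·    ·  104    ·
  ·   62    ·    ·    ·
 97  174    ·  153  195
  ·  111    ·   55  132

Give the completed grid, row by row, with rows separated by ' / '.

Row 1 is already complete: 146 + 223 + 90 + 167 + 69 = 695, so that is the magic constant.
From row 4, 695 − (97 + 174 + 153 + 195) gives (4,3) = 76.
From column 2, 695 − (223 + 62 + 174 + 111) gives (2,2) = 125.
Column 4: 167 + 104 + 153 + 55 + ? = 695, so (3,4) = 216.
From main diagonal, 695 − (146 + 125 + 153 + 132) gives (3,3) = 139.
Anti-diagonal must total 695; the given cells sum to 486, so (5,1) = 209.
Using row 5: 209 + 111 + 55 + 132 + ? → (5,3) = 695 − 507 = 188.
The remaining cell in column 1 is (3,1) = 695 − 535 = 160.
From column 3, 695 − (90 + 139 + 76 + 188) gives (2,3) = 202.
Row 2 needs 695; the known cells sum to 514, so (2,5) = 181.
From row 3, 695 − (160 + 62 + 139 + 216) gives (3,5) = 118.

146 223 90 167 69 / 83 125 202 104 181 / 160 62 139 216 118 / 97 174 76 153 195 / 209 111 188 55 132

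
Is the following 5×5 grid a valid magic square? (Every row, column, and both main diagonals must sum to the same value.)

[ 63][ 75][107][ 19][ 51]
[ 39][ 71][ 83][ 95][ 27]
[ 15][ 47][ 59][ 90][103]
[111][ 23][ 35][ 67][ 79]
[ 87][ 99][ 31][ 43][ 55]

No — row 3 sums to 314 but row 1 sums to 315.

Row 1: 63 + 75 + 107 + 19 + 51 = 315.
Row 2: 39 + 71 + 83 + 95 + 27 = 315.
Row 3: 15 + 47 + 59 + 90 + 103 = 314.
Row 4: 111 + 23 + 35 + 67 + 79 = 315.
Row 5: 87 + 99 + 31 + 43 + 55 = 315.
Column 1: 63 + 39 + 15 + 111 + 87 = 315.
Column 2: 75 + 71 + 47 + 23 + 99 = 315.
Column 3: 107 + 83 + 59 + 35 + 31 = 315.
Column 4: 19 + 95 + 90 + 67 + 43 = 314.
Column 5: 51 + 27 + 103 + 79 + 55 = 315.
Main diagonal: 63 + 71 + 59 + 67 + 55 = 315.
Anti-diagonal: 51 + 95 + 59 + 23 + 87 = 315.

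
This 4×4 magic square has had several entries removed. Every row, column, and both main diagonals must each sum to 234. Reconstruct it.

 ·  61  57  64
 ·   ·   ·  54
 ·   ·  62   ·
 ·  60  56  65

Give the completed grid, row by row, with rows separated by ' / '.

Using row 1: 61 + 57 + 64 + ? → (1,1) = 234 − 182 = 52.
Row 4: 60 + 56 + 65 + ? = 234, so (4,1) = 53.
Using column 3: 57 + 62 + 56 + ? → (2,3) = 234 − 175 = 59.
Column 4 must total 234; the given cells sum to 183, so (3,4) = 51.
Main diagonal must total 234; the given cells sum to 179, so (2,2) = 55.
The remaining cell in anti-diagonal is (3,2) = 234 − 176 = 58.
Row 2 needs 234; the known cells sum to 168, so (2,1) = 66.
Using row 3: 58 + 62 + 51 + ? → (3,1) = 234 − 171 = 63.

52 61 57 64 / 66 55 59 54 / 63 58 62 51 / 53 60 56 65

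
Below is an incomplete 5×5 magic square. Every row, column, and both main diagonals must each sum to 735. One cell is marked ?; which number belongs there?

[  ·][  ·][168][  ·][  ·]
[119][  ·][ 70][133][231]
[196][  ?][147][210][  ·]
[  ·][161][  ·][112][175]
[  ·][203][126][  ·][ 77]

From row 2, 735 − (119 + 70 + 133 + 231) gives (2,2) = 182.
Column 3 must total 735; the given cells sum to 511, so (4,3) = 224.
Main diagonal needs 735; the known cells sum to 518, so (1,1) = 217.
Row 4 must total 735; the given cells sum to 672, so (4,1) = 63.
Using column 1: 217 + 119 + 196 + 63 + ? → (5,1) = 735 − 595 = 140.
From anti-diagonal, 735 − (133 + 147 + 161 + 140) gives (1,5) = 154.
Row 5 must total 735; the given cells sum to 546, so (5,4) = 189.
Column 4 must total 735; the given cells sum to 644, so (1,4) = 91.
Column 5 must total 735; the given cells sum to 637, so (3,5) = 98.
Row 1 needs 735; the known cells sum to 630, so (1,2) = 105.
Row 3: 196 + 147 + 210 + 98 + ? = 735, so (3,2) = 84.

84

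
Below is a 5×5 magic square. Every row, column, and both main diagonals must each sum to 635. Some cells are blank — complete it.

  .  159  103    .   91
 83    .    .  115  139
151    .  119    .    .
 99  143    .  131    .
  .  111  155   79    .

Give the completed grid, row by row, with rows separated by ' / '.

Anti-diagonal must total 635; the given cells sum to 468, so (5,1) = 167.
Using row 5: 167 + 111 + 155 + 79 + ? → (5,5) = 635 − 512 = 123.
The remaining cell in column 1 is (1,1) = 635 − 500 = 135.
The remaining cell in main diagonal is (2,2) = 635 − 508 = 127.
From row 1, 635 − (135 + 159 + 103 + 91) gives (1,4) = 147.
Row 2: 83 + 127 + 115 + 139 + ? = 635, so (2,3) = 171.
From column 2, 635 − (159 + 127 + 143 + 111) gives (3,2) = 95.
Column 3: 103 + 171 + 119 + 155 + ? = 635, so (4,3) = 87.
Column 4 needs 635; the known cells sum to 472, so (3,4) = 163.
From row 3, 635 − (151 + 95 + 119 + 163) gives (3,5) = 107.
Row 4 needs 635; the known cells sum to 460, so (4,5) = 175.

135 159 103 147 91 / 83 127 171 115 139 / 151 95 119 163 107 / 99 143 87 131 175 / 167 111 155 79 123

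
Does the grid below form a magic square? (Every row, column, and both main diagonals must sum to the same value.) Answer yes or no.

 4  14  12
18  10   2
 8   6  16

Row 1: 4 + 14 + 12 = 30.
Row 2: 18 + 10 + 2 = 30.
Row 3: 8 + 6 + 16 = 30.
Column 1: 4 + 18 + 8 = 30.
Column 2: 14 + 10 + 6 = 30.
Column 3: 12 + 2 + 16 = 30.
Main diagonal: 4 + 10 + 16 = 30.
Anti-diagonal: 12 + 10 + 8 = 30.
All lines sum to 30.

Yes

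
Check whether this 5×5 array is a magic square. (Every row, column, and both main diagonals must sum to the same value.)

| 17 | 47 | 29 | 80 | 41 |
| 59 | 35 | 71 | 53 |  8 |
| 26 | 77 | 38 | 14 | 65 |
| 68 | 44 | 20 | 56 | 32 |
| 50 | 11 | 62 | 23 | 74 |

Row 1: 17 + 47 + 29 + 80 + 41 = 214.
Row 2: 59 + 35 + 71 + 53 + 8 = 226.
Row 3: 26 + 77 + 38 + 14 + 65 = 220.
Row 4: 68 + 44 + 20 + 56 + 32 = 220.
Row 5: 50 + 11 + 62 + 23 + 74 = 220.
Column 1: 17 + 59 + 26 + 68 + 50 = 220.
Column 2: 47 + 35 + 77 + 44 + 11 = 214.
Column 3: 29 + 71 + 38 + 20 + 62 = 220.
Column 4: 80 + 53 + 14 + 56 + 23 = 226.
Column 5: 41 + 8 + 65 + 32 + 74 = 220.
Main diagonal: 17 + 35 + 38 + 56 + 74 = 220.
Anti-diagonal: 41 + 53 + 38 + 44 + 50 = 226.

No — column 1 sums to 220 but row 2 sums to 226.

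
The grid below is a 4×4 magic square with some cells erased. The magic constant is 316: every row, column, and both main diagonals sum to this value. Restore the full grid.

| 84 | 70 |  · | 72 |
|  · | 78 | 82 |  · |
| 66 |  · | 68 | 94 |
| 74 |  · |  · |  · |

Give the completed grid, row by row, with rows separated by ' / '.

Using row 1: 84 + 70 + 72 + ? → (1,3) = 316 − 226 = 90.
Using row 3: 66 + 68 + 94 + ? → (3,2) = 316 − 228 = 88.
The remaining cell in column 1 is (2,1) = 316 − 224 = 92.
The remaining cell in column 2 is (4,2) = 316 − 236 = 80.
Column 3 needs 316; the known cells sum to 240, so (4,3) = 76.
The remaining cell in main diagonal is (4,4) = 316 − 230 = 86.
Row 2 must total 316; the given cells sum to 252, so (2,4) = 64.

84 70 90 72 / 92 78 82 64 / 66 88 68 94 / 74 80 76 86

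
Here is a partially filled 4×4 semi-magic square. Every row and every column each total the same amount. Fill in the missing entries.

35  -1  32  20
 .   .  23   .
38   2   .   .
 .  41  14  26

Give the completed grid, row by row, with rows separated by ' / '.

35 -1 32 20 / 8 44 23 11 / 38 2 17 29 / 5 41 14 26

Row 1 is already complete: 35 + -1 + 32 + 20 = 86, so that is the magic constant.
Row 4: 41 + 14 + 26 + ? = 86, so (4,1) = 5.
Using column 1: 35 + 38 + 5 + ? → (2,1) = 86 − 78 = 8.
Using column 2: -1 + 2 + 41 + ? → (2,2) = 86 − 42 = 44.
Column 3 needs 86; the known cells sum to 69, so (3,3) = 17.
Row 2 must total 86; the given cells sum to 75, so (2,4) = 11.
Row 3: 38 + 2 + 17 + ? = 86, so (3,4) = 29.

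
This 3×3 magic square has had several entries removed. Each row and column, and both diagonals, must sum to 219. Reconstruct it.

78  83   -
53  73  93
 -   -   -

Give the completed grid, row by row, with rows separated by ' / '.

Row 1 needs 219; the known cells sum to 161, so (1,3) = 58.
From column 1, 219 − (78 + 53) gives (3,1) = 88.
Column 2 must total 219; the given cells sum to 156, so (3,2) = 63.
The remaining cell in column 3 is (3,3) = 219 − 151 = 68.

78 83 58 / 53 73 93 / 88 63 68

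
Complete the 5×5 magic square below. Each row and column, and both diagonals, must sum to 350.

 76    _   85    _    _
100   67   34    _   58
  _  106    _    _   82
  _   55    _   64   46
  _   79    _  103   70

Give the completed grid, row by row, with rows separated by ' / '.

76 43 85 52 94 / 100 67 34 91 58 / 49 106 73 40 82 / 88 55 97 64 46 / 37 79 61 103 70

The remaining cell in row 2 is (2,4) = 350 − 259 = 91.
The remaining cell in column 2 is (1,2) = 350 − 307 = 43.
Column 5: 58 + 82 + 46 + 70 + ? = 350, so (1,5) = 94.
Main diagonal must total 350; the given cells sum to 277, so (3,3) = 73.
Anti-diagonal needs 350; the known cells sum to 313, so (5,1) = 37.
Using row 1: 76 + 43 + 85 + 94 + ? → (1,4) = 350 − 298 = 52.
Row 5: 37 + 79 + 103 + 70 + ? = 350, so (5,3) = 61.
Column 3: 85 + 34 + 73 + 61 + ? = 350, so (4,3) = 97.
The remaining cell in column 4 is (3,4) = 350 − 310 = 40.
Row 3 must total 350; the given cells sum to 301, so (3,1) = 49.
The remaining cell in row 4 is (4,1) = 350 − 262 = 88.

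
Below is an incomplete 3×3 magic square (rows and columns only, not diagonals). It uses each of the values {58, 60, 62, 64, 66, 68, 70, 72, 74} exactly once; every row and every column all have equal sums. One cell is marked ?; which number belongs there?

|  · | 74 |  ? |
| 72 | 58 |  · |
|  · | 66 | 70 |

The 9 entries sum to 594, so each line sums to 594/3 = 198.
Row 2: 72 + 58 + ? = 198, so (2,3) = 68.
Row 3 must total 198; the given cells sum to 136, so (3,1) = 62.
Column 1: 72 + 62 + ? = 198, so (1,1) = 64.
Column 3: 68 + 70 + ? = 198, so (1,3) = 60.

60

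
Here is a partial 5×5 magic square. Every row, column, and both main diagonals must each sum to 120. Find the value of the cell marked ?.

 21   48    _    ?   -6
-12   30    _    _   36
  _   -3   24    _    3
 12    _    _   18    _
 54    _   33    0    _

42

Column 1 must total 120; the given cells sum to 75, so (3,1) = 45.
From main diagonal, 120 − (21 + 30 + 24 + 18) gives (5,5) = 27.
Row 3 must total 120; the given cells sum to 69, so (3,4) = 51.
Row 5 needs 120; the known cells sum to 114, so (5,2) = 6.
Column 2 needs 120; the known cells sum to 81, so (4,2) = 39.
Column 5 needs 120; the known cells sum to 60, so (4,5) = 60.
From anti-diagonal, 120 − (-6 + 24 + 39 + 54) gives (2,4) = 9.
Row 2 must total 120; the given cells sum to 63, so (2,3) = 57.
The remaining cell in row 4 is (4,3) = 120 − 129 = -9.
Column 3 must total 120; the given cells sum to 105, so (1,3) = 15.
From column 4, 120 − (9 + 51 + 18 + 0) gives (1,4) = 42.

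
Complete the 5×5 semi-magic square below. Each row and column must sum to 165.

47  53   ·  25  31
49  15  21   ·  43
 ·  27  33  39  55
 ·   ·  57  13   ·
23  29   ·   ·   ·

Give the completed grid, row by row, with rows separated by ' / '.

47 53 9 25 31 / 49 15 21 37 43 / 11 27 33 39 55 / 35 41 57 13 19 / 23 29 45 51 17

Row 1 must total 165; the given cells sum to 156, so (1,3) = 9.
From row 2, 165 − (49 + 15 + 21 + 43) gives (2,4) = 37.
From row 3, 165 − (27 + 33 + 39 + 55) gives (3,1) = 11.
Column 1: 47 + 49 + 11 + 23 + ? = 165, so (4,1) = 35.
Column 2: 53 + 15 + 27 + 29 + ? = 165, so (4,2) = 41.
Column 3 must total 165; the given cells sum to 120, so (5,3) = 45.
From column 4, 165 − (25 + 37 + 39 + 13) gives (5,4) = 51.
The remaining cell in row 4 is (4,5) = 165 − 146 = 19.
Using row 5: 23 + 29 + 45 + 51 + ? → (5,5) = 165 − 148 = 17.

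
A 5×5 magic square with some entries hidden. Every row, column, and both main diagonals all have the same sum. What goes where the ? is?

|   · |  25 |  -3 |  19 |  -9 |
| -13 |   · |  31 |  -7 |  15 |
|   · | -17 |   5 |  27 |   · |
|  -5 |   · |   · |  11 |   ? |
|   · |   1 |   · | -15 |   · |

Column 4 is complete and sums to 35; that is the magic constant.
From row 1, 35 − (25 + (-3) + 19 + (-9)) gives (1,1) = 3.
From row 2, 35 − (-13 + 31 + (-7) + 15) gives (2,2) = 9.
Column 2: 25 + 9 + (-17) + 1 + ? = 35, so (4,2) = 17.
Main diagonal must total 35; the given cells sum to 28, so (5,5) = 7.
Using anti-diagonal: -9 + (-7) + 5 + 17 + ? → (5,1) = 35 − 6 = 29.
Row 5 needs 35; the known cells sum to 22, so (5,3) = 13.
Using column 1: 3 + (-13) + (-5) + 29 + ? → (3,1) = 35 − 14 = 21.
The remaining cell in column 3 is (4,3) = 35 − 46 = -11.
Row 3 needs 35; the known cells sum to 36, so (3,5) = -1.
Row 4: -5 + 17 + (-11) + 11 + ? = 35, so (4,5) = 23.

23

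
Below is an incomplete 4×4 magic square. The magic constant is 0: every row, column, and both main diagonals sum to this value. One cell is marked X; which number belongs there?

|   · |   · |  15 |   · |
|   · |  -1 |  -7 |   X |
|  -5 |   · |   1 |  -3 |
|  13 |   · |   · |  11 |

5

Row 3: -5 + 1 + (-3) + ? = 0, so (3,2) = 7.
Using column 3: 15 + (-7) + 1 + ? → (4,3) = 0 − 9 = -9.
Main diagonal must total 0; the given cells sum to 11, so (1,1) = -11.
The remaining cell in anti-diagonal is (1,4) = 0 − 13 = -13.
The remaining cell in row 1 is (1,2) = 0 − (-9) = 9.
Row 4 needs 0; the known cells sum to 15, so (4,2) = -15.
From column 1, 0 − (-11 + (-5) + 13) gives (2,1) = 3.
Using column 4: -13 + (-3) + 11 + ? → (2,4) = 0 − (-5) = 5.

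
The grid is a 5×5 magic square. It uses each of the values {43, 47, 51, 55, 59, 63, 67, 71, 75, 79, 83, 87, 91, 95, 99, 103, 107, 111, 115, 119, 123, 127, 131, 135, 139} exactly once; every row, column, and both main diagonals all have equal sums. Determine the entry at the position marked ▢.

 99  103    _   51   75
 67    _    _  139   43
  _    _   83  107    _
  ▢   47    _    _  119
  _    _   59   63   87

123

The 25 entries sum to 2275, so each line sums to 2275/5 = 455.
The remaining cell in row 1 is (1,3) = 455 − 328 = 127.
Column 4: 51 + 139 + 107 + 63 + ? = 455, so (4,4) = 95.
From column 5, 455 − (75 + 43 + 119 + 87) gives (3,5) = 131.
Using main diagonal: 99 + 83 + 95 + 87 + ? → (2,2) = 455 − 364 = 91.
Anti-diagonal: 75 + 139 + 83 + 47 + ? = 455, so (5,1) = 111.
Using row 2: 67 + 91 + 139 + 43 + ? → (2,3) = 455 − 340 = 115.
Using row 5: 111 + 59 + 63 + 87 + ? → (5,2) = 455 − 320 = 135.
The remaining cell in column 2 is (3,2) = 455 − 376 = 79.
Column 3: 127 + 115 + 83 + 59 + ? = 455, so (4,3) = 71.
The remaining cell in row 3 is (3,1) = 455 − 400 = 55.
Row 4 must total 455; the given cells sum to 332, so (4,1) = 123.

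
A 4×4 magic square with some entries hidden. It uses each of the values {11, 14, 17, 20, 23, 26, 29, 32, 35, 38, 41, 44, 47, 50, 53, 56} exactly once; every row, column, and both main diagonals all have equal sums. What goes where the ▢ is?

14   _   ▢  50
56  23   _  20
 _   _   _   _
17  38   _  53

29

The 16 entries sum to 536, so each line sums to 536/4 = 134.
Using row 2: 56 + 23 + 20 + ? → (2,3) = 134 − 99 = 35.
From row 4, 134 − (17 + 38 + 53) gives (4,3) = 26.
From column 1, 134 − (14 + 56 + 17) gives (3,1) = 47.
From column 4, 134 − (50 + 20 + 53) gives (3,4) = 11.
Using main diagonal: 14 + 23 + 53 + ? → (3,3) = 134 − 90 = 44.
Anti-diagonal needs 134; the known cells sum to 102, so (3,2) = 32.
Using column 2: 23 + 32 + 38 + ? → (1,2) = 134 − 93 = 41.
Using column 3: 35 + 44 + 26 + ? → (1,3) = 134 − 105 = 29.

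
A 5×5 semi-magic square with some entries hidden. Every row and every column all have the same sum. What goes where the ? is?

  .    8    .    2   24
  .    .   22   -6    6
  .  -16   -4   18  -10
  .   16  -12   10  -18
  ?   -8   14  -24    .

Column 4 is complete and sums to 0; that is the magic constant.
Using row 3: -16 + (-4) + 18 + (-10) + ? → (3,1) = 0 − (-12) = 12.
Row 4: 16 + (-12) + 10 + (-18) + ? = 0, so (4,1) = 4.
Column 2 must total 0; the given cells sum to 0, so (2,2) = 0.
Column 3: 22 + (-4) + (-12) + 14 + ? = 0, so (1,3) = -20.
Using column 5: 24 + 6 + (-10) + (-18) + ? → (5,5) = 0 − 2 = -2.
Row 1 needs 0; the known cells sum to 14, so (1,1) = -14.
Row 2 needs 0; the known cells sum to 22, so (2,1) = -22.
Row 5: -8 + 14 + (-24) + (-2) + ? = 0, so (5,1) = 20.

20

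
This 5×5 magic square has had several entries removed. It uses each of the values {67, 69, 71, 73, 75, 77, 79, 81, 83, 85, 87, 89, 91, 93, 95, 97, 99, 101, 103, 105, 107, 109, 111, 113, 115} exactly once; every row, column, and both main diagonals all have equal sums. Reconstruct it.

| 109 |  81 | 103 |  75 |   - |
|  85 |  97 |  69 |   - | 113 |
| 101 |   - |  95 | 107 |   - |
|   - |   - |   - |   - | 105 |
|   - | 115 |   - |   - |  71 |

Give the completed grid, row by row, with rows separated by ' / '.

The 25 entries sum to 2275, so each line sums to 2275/5 = 455.
From row 1, 455 − (109 + 81 + 103 + 75) gives (1,5) = 87.
Row 2 needs 455; the known cells sum to 364, so (2,4) = 91.
From column 5, 455 − (87 + 113 + 105 + 71) gives (3,5) = 79.
The remaining cell in main diagonal is (4,4) = 455 − 372 = 83.
Row 3 needs 455; the known cells sum to 382, so (3,2) = 73.
Using column 2: 81 + 97 + 73 + 115 + ? → (4,2) = 455 − 366 = 89.
Column 4 needs 455; the known cells sum to 356, so (5,4) = 99.
Anti-diagonal needs 455; the known cells sum to 362, so (5,1) = 93.
From row 5, 455 − (93 + 115 + 99 + 71) gives (5,3) = 77.
Using column 1: 109 + 85 + 101 + 93 + ? → (4,1) = 455 − 388 = 67.
Column 3: 103 + 69 + 95 + 77 + ? = 455, so (4,3) = 111.

109 81 103 75 87 / 85 97 69 91 113 / 101 73 95 107 79 / 67 89 111 83 105 / 93 115 77 99 71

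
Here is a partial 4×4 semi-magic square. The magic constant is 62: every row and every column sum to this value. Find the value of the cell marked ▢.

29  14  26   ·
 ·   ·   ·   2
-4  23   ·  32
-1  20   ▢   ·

8

From row 1, 62 − (29 + 14 + 26) gives (1,4) = -7.
Row 3: -4 + 23 + 32 + ? = 62, so (3,3) = 11.
Column 1 needs 62; the known cells sum to 24, so (2,1) = 38.
Using column 2: 14 + 23 + 20 + ? → (2,2) = 62 − 57 = 5.
Column 4: -7 + 2 + 32 + ? = 62, so (4,4) = 35.
Row 2 needs 62; the known cells sum to 45, so (2,3) = 17.
Row 4: -1 + 20 + 35 + ? = 62, so (4,3) = 8.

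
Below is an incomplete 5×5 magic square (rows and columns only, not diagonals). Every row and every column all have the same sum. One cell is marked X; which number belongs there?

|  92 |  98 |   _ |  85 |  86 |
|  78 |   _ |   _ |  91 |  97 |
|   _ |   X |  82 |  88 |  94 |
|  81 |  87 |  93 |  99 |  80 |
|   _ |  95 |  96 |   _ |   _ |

76

Row 4 is complete and sums to 440; that is the magic constant.
Row 1 needs 440; the known cells sum to 361, so (1,3) = 79.
The remaining cell in column 3 is (2,3) = 440 − 350 = 90.
Using column 4: 85 + 91 + 88 + 99 + ? → (5,4) = 440 − 363 = 77.
Column 5: 86 + 97 + 94 + 80 + ? = 440, so (5,5) = 83.
Row 2 must total 440; the given cells sum to 356, so (2,2) = 84.
Row 5 needs 440; the known cells sum to 351, so (5,1) = 89.
Using column 1: 92 + 78 + 81 + 89 + ? → (3,1) = 440 − 340 = 100.
The remaining cell in column 2 is (3,2) = 440 − 364 = 76.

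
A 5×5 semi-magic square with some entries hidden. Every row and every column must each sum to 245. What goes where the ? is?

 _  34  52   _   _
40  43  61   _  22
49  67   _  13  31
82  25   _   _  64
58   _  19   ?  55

From row 2, 245 − (40 + 43 + 61 + 22) gives (2,4) = 79.
Row 3: 49 + 67 + 13 + 31 + ? = 245, so (3,3) = 85.
Using column 1: 40 + 49 + 82 + 58 + ? → (1,1) = 245 − 229 = 16.
Column 2: 34 + 43 + 67 + 25 + ? = 245, so (5,2) = 76.
The remaining cell in column 3 is (4,3) = 245 − 217 = 28.
Column 5: 22 + 31 + 64 + 55 + ? = 245, so (1,5) = 73.
Row 1: 16 + 34 + 52 + 73 + ? = 245, so (1,4) = 70.
Using row 4: 82 + 25 + 28 + 64 + ? → (4,4) = 245 − 199 = 46.
Using row 5: 58 + 76 + 19 + 55 + ? → (5,4) = 245 − 208 = 37.

37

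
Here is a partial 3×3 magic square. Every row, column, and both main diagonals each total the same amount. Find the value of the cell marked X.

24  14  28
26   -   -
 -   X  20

30

Row 1 is complete and sums to 66; that is the magic constant.
Column 1: 24 + 26 + ? = 66, so (3,1) = 16.
Column 3 must total 66; the given cells sum to 48, so (2,3) = 18.
The remaining cell in main diagonal is (2,2) = 66 − 44 = 22.
Row 3 needs 66; the known cells sum to 36, so (3,2) = 30.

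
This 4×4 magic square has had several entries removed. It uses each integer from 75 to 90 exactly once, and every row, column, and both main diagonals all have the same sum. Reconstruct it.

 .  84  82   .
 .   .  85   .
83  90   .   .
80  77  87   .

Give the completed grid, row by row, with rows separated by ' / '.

89 84 82 75 / 78 79 85 88 / 83 90 76 81 / 80 77 87 86

The entries are 75 through 90, which sum to 1320, so each line sums to 1320/4 = 330.
Row 4: 80 + 77 + 87 + ? = 330, so (4,4) = 86.
Using column 2: 84 + 90 + 77 + ? → (2,2) = 330 − 251 = 79.
Column 3: 82 + 85 + 87 + ? = 330, so (3,3) = 76.
Using main diagonal: 79 + 76 + 86 + ? → (1,1) = 330 − 241 = 89.
The remaining cell in anti-diagonal is (1,4) = 330 − 255 = 75.
From row 3, 330 − (83 + 90 + 76) gives (3,4) = 81.
The remaining cell in column 1 is (2,1) = 330 − 252 = 78.
Column 4 needs 330; the known cells sum to 242, so (2,4) = 88.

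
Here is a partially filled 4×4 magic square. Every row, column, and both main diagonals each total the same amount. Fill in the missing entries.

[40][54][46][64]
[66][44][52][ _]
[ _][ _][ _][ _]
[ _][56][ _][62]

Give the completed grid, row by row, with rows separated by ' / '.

Row 1 is already complete: 40 + 54 + 46 + 64 = 204, so that is the magic constant.
Row 2: 66 + 44 + 52 + ? = 204, so (2,4) = 42.
Column 2: 54 + 44 + 56 + ? = 204, so (3,2) = 50.
Column 4 needs 204; the known cells sum to 168, so (3,4) = 36.
Main diagonal needs 204; the known cells sum to 146, so (3,3) = 58.
Using anti-diagonal: 64 + 52 + 50 + ? → (4,1) = 204 − 166 = 38.
Using row 3: 50 + 58 + 36 + ? → (3,1) = 204 − 144 = 60.
The remaining cell in row 4 is (4,3) = 204 − 156 = 48.

40 54 46 64 / 66 44 52 42 / 60 50 58 36 / 38 56 48 62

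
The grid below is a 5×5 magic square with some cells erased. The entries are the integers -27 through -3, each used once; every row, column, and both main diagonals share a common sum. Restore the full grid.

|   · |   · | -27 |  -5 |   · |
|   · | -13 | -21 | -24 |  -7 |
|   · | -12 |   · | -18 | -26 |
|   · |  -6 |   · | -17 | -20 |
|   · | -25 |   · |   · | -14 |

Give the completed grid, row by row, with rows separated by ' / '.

The entries are -27 through -3, which sum to -375, so each line sums to -375/5 = -75.
Using row 2: -13 + (-21) + (-24) + (-7) + ? → (2,1) = -75 − (-65) = -10.
From column 2, -75 − (-13 + (-12) + (-6) + (-25)) gives (1,2) = -19.
Column 4 needs -75; the known cells sum to -64, so (5,4) = -11.
Column 5 must total -75; the given cells sum to -67, so (1,5) = -8.
Row 1: -19 + (-27) + (-5) + (-8) + ? = -75, so (1,1) = -16.
Main diagonal must total -75; the given cells sum to -60, so (3,3) = -15.
From anti-diagonal, -75 − (-8 + (-24) + (-15) + (-6)) gives (5,1) = -22.
The remaining cell in row 3 is (3,1) = -75 − (-71) = -4.
Row 5 must total -75; the given cells sum to -72, so (5,3) = -3.
The remaining cell in column 1 is (4,1) = -75 − (-52) = -23.
Using column 3: -27 + (-21) + (-15) + (-3) + ? → (4,3) = -75 − (-66) = -9.

-16 -19 -27 -5 -8 / -10 -13 -21 -24 -7 / -4 -12 -15 -18 -26 / -23 -6 -9 -17 -20 / -22 -25 -3 -11 -14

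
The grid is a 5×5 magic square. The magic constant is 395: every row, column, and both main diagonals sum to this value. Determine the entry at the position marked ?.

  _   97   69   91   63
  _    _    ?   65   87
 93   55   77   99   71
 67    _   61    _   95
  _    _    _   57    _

Row 1: 97 + 69 + 91 + 63 + ? = 395, so (1,1) = 75.
Column 4: 91 + 65 + 99 + 57 + ? = 395, so (4,4) = 83.
From column 5, 395 − (63 + 87 + 71 + 95) gives (5,5) = 79.
Main diagonal needs 395; the known cells sum to 314, so (2,2) = 81.
From row 4, 395 − (67 + 61 + 83 + 95) gives (4,2) = 89.
Column 2 needs 395; the known cells sum to 322, so (5,2) = 73.
From anti-diagonal, 395 − (63 + 65 + 77 + 89) gives (5,1) = 101.
Row 5: 101 + 73 + 57 + 79 + ? = 395, so (5,3) = 85.
Using column 1: 75 + 93 + 67 + 101 + ? → (2,1) = 395 − 336 = 59.
Column 3: 69 + 77 + 61 + 85 + ? = 395, so (2,3) = 103.

103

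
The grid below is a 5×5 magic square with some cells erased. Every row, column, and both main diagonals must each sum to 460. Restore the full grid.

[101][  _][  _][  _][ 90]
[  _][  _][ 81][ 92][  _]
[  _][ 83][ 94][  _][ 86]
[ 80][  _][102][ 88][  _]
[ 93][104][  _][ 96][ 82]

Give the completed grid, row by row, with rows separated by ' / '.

101 87 98 84 90 / 89 95 81 92 103 / 97 83 94 100 86 / 80 91 102 88 99 / 93 104 85 96 82

The remaining cell in row 5 is (5,3) = 460 − 375 = 85.
Column 3 needs 460; the known cells sum to 362, so (1,3) = 98.
Using main diagonal: 101 + 94 + 88 + 82 + ? → (2,2) = 460 − 365 = 95.
The remaining cell in anti-diagonal is (4,2) = 460 − 369 = 91.
Using row 4: 80 + 91 + 102 + 88 + ? → (4,5) = 460 − 361 = 99.
Column 2: 95 + 83 + 91 + 104 + ? = 460, so (1,2) = 87.
From column 5, 460 − (90 + 86 + 99 + 82) gives (2,5) = 103.
Row 1 needs 460; the known cells sum to 376, so (1,4) = 84.
The remaining cell in row 2 is (2,1) = 460 − 371 = 89.
Column 1: 101 + 89 + 80 + 93 + ? = 460, so (3,1) = 97.
Using column 4: 84 + 92 + 88 + 96 + ? → (3,4) = 460 − 360 = 100.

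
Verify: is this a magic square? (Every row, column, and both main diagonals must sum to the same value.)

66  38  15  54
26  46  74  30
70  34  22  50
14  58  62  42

No — column 4 sums to 176 but column 3 sums to 173.

Row 1: 66 + 38 + 15 + 54 = 173.
Row 2: 26 + 46 + 74 + 30 = 176.
Row 3: 70 + 34 + 22 + 50 = 176.
Row 4: 14 + 58 + 62 + 42 = 176.
Column 1: 66 + 26 + 70 + 14 = 176.
Column 2: 38 + 46 + 34 + 58 = 176.
Column 3: 15 + 74 + 22 + 62 = 173.
Column 4: 54 + 30 + 50 + 42 = 176.
Main diagonal: 66 + 46 + 22 + 42 = 176.
Anti-diagonal: 54 + 74 + 34 + 14 = 176.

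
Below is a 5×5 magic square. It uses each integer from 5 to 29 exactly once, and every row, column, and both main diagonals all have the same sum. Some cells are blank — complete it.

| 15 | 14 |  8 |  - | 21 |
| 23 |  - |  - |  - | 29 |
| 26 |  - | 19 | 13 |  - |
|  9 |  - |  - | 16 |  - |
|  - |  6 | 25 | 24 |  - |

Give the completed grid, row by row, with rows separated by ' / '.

15 14 8 27 21 / 23 17 11 5 29 / 26 20 19 13 7 / 9 28 22 16 10 / 12 6 25 24 18

The entries are 5 through 29, which sum to 425, so each line sums to 425/5 = 85.
Row 1 needs 85; the known cells sum to 58, so (1,4) = 27.
Column 1: 15 + 23 + 26 + 9 + ? = 85, so (5,1) = 12.
Column 4: 27 + 13 + 16 + 24 + ? = 85, so (2,4) = 5.
Anti-diagonal must total 85; the given cells sum to 57, so (4,2) = 28.
Using row 5: 12 + 6 + 25 + 24 + ? → (5,5) = 85 − 67 = 18.
From main diagonal, 85 − (15 + 19 + 16 + 18) gives (2,2) = 17.
Row 2 must total 85; the given cells sum to 74, so (2,3) = 11.
Column 2 needs 85; the known cells sum to 65, so (3,2) = 20.
Column 3: 8 + 11 + 19 + 25 + ? = 85, so (4,3) = 22.
Row 3 needs 85; the known cells sum to 78, so (3,5) = 7.
Using row 4: 9 + 28 + 22 + 16 + ? → (4,5) = 85 − 75 = 10.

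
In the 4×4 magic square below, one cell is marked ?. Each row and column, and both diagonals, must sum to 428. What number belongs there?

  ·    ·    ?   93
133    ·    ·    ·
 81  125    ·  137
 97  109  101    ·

From row 3, 428 − (81 + 125 + 137) gives (3,3) = 85.
Row 4 needs 428; the known cells sum to 307, so (4,4) = 121.
From column 1, 428 − (133 + 81 + 97) gives (1,1) = 117.
Column 4: 93 + 137 + 121 + ? = 428, so (2,4) = 77.
Main diagonal needs 428; the known cells sum to 323, so (2,2) = 105.
Using anti-diagonal: 93 + 125 + 97 + ? → (2,3) = 428 − 315 = 113.
Column 2: 105 + 125 + 109 + ? = 428, so (1,2) = 89.
Column 3 needs 428; the known cells sum to 299, so (1,3) = 129.

129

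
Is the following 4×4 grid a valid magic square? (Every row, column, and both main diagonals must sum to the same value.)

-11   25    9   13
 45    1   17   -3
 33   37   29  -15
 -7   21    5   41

No — anti-diagonal sums to 60 but column 4 sums to 36.

Row 1: -11 + 25 + 9 + 13 = 36.
Row 2: 45 + 1 + 17 + (-3) = 60.
Row 3: 33 + 37 + 29 + (-15) = 84.
Row 4: -7 + 21 + 5 + 41 = 60.
Column 1: -11 + 45 + 33 + (-7) = 60.
Column 2: 25 + 1 + 37 + 21 = 84.
Column 3: 9 + 17 + 29 + 5 = 60.
Column 4: 13 + (-3) + (-15) + 41 = 36.
Main diagonal: -11 + 1 + 29 + 41 = 60.
Anti-diagonal: 13 + 17 + 37 + (-7) = 60.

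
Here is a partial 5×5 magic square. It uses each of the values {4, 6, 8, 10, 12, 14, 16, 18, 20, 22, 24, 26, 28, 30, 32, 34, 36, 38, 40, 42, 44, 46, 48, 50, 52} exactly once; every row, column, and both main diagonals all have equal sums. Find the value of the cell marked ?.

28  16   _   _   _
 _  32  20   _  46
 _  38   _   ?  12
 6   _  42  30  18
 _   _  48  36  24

14

The 25 entries sum to 700, so each line sums to 700/5 = 140.
Row 4 needs 140; the known cells sum to 96, so (4,2) = 44.
Column 2 must total 140; the given cells sum to 130, so (5,2) = 10.
Using column 5: 46 + 12 + 18 + 24 + ? → (1,5) = 140 − 100 = 40.
From main diagonal, 140 − (28 + 32 + 30 + 24) gives (3,3) = 26.
Row 5 needs 140; the known cells sum to 118, so (5,1) = 22.
Using column 3: 20 + 26 + 42 + 48 + ? → (1,3) = 140 − 136 = 4.
The remaining cell in anti-diagonal is (2,4) = 140 − 132 = 8.
The remaining cell in row 1 is (1,4) = 140 − 88 = 52.
Using row 2: 32 + 20 + 8 + 46 + ? → (2,1) = 140 − 106 = 34.
The remaining cell in column 1 is (3,1) = 140 − 90 = 50.
Using column 4: 52 + 8 + 30 + 36 + ? → (3,4) = 140 − 126 = 14.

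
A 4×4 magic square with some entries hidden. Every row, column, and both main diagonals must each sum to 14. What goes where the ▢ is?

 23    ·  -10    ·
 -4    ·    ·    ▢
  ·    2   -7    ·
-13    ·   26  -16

-1

Row 4: -13 + 26 + (-16) + ? = 14, so (4,2) = 17.
Column 1 needs 14; the known cells sum to 6, so (3,1) = 8.
Column 3 must total 14; the given cells sum to 9, so (2,3) = 5.
Main diagonal needs 14; the known cells sum to 0, so (2,2) = 14.
The remaining cell in anti-diagonal is (1,4) = 14 − (-6) = 20.
From row 1, 14 − (23 + (-10) + 20) gives (1,2) = -19.
Using row 2: -4 + 14 + 5 + ? → (2,4) = 14 − 15 = -1.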